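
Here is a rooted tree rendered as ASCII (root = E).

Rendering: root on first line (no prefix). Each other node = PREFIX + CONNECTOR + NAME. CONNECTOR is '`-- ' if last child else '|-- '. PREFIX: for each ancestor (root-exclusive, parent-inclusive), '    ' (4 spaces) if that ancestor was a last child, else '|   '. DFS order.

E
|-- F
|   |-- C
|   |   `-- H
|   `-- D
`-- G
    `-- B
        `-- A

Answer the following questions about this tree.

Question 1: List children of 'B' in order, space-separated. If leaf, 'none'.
Node B's children (from adjacency): A

Answer: A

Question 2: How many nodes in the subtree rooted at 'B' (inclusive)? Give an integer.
Answer: 2

Derivation:
Subtree rooted at B contains: A, B
Count = 2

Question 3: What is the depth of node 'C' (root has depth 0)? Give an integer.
Path from root to C: E -> F -> C
Depth = number of edges = 2

Answer: 2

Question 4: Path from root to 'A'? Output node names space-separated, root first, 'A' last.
Walk down from root: E -> G -> B -> A

Answer: E G B A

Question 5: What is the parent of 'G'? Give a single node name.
Scan adjacency: G appears as child of E

Answer: E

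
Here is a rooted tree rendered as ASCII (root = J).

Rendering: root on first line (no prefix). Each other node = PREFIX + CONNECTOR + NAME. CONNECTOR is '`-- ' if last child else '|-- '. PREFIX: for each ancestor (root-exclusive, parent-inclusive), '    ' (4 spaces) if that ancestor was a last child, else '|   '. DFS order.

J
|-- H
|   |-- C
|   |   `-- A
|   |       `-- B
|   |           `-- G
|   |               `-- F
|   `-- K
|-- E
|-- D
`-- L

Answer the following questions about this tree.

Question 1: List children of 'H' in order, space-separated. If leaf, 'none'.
Answer: C K

Derivation:
Node H's children (from adjacency): C, K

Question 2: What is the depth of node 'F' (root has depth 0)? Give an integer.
Path from root to F: J -> H -> C -> A -> B -> G -> F
Depth = number of edges = 6

Answer: 6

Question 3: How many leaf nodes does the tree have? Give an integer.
Answer: 5

Derivation:
Leaves (nodes with no children): D, E, F, K, L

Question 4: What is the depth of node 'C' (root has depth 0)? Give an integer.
Answer: 2

Derivation:
Path from root to C: J -> H -> C
Depth = number of edges = 2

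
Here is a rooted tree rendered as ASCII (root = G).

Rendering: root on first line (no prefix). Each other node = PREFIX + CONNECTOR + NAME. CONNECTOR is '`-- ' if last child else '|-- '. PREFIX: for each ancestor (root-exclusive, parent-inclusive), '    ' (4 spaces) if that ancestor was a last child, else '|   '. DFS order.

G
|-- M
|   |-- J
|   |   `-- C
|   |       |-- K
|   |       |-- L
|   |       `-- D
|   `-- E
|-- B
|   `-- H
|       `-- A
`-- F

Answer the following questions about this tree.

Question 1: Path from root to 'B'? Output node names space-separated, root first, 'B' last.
Walk down from root: G -> B

Answer: G B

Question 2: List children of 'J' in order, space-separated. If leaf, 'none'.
Answer: C

Derivation:
Node J's children (from adjacency): C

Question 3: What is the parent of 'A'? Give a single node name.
Scan adjacency: A appears as child of H

Answer: H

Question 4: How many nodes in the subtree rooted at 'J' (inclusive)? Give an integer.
Subtree rooted at J contains: C, D, J, K, L
Count = 5

Answer: 5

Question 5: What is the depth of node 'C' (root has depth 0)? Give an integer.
Path from root to C: G -> M -> J -> C
Depth = number of edges = 3

Answer: 3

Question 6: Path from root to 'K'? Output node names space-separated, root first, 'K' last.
Walk down from root: G -> M -> J -> C -> K

Answer: G M J C K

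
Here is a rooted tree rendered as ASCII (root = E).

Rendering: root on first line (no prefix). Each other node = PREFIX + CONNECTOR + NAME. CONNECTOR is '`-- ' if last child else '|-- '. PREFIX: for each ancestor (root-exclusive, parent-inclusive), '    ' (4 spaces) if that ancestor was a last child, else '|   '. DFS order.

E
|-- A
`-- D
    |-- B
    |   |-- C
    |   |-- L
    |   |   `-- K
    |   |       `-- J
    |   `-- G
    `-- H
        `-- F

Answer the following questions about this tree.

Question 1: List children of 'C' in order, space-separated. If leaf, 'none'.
Node C's children (from adjacency): (leaf)

Answer: none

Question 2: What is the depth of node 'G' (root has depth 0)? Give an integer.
Answer: 3

Derivation:
Path from root to G: E -> D -> B -> G
Depth = number of edges = 3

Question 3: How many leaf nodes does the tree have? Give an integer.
Leaves (nodes with no children): A, C, F, G, J

Answer: 5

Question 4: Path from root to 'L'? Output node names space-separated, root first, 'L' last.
Answer: E D B L

Derivation:
Walk down from root: E -> D -> B -> L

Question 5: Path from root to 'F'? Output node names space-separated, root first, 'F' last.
Walk down from root: E -> D -> H -> F

Answer: E D H F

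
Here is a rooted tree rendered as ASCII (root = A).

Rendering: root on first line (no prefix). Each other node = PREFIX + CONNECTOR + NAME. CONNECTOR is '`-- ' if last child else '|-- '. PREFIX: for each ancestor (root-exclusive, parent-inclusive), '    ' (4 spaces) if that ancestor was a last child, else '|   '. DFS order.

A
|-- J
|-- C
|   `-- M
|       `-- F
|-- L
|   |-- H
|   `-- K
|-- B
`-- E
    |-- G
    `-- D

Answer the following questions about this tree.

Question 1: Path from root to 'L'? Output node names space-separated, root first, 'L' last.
Walk down from root: A -> L

Answer: A L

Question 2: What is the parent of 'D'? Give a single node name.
Answer: E

Derivation:
Scan adjacency: D appears as child of E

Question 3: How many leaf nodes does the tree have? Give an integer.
Leaves (nodes with no children): B, D, F, G, H, J, K

Answer: 7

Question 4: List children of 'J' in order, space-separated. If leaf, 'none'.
Answer: none

Derivation:
Node J's children (from adjacency): (leaf)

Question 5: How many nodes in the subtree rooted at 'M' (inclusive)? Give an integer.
Subtree rooted at M contains: F, M
Count = 2

Answer: 2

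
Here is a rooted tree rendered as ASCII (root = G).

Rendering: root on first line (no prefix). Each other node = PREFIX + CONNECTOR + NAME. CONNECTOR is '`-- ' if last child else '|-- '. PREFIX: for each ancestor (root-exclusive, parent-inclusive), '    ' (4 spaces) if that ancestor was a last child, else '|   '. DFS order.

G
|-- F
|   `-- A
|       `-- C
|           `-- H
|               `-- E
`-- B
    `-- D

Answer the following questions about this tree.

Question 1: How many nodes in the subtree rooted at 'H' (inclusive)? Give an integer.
Subtree rooted at H contains: E, H
Count = 2

Answer: 2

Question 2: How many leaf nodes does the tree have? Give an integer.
Answer: 2

Derivation:
Leaves (nodes with no children): D, E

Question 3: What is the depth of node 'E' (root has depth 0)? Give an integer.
Path from root to E: G -> F -> A -> C -> H -> E
Depth = number of edges = 5

Answer: 5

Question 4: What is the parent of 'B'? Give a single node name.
Answer: G

Derivation:
Scan adjacency: B appears as child of G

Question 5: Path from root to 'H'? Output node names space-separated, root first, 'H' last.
Walk down from root: G -> F -> A -> C -> H

Answer: G F A C H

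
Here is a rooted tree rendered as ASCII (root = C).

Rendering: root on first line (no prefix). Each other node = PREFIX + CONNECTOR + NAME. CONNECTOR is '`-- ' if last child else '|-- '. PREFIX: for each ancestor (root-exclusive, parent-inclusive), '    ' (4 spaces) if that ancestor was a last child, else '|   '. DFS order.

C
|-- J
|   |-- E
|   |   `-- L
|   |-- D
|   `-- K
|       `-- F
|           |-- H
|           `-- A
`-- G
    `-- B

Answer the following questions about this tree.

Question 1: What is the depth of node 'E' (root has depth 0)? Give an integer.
Answer: 2

Derivation:
Path from root to E: C -> J -> E
Depth = number of edges = 2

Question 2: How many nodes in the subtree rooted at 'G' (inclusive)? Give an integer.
Subtree rooted at G contains: B, G
Count = 2

Answer: 2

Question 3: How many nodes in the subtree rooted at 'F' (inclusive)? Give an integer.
Subtree rooted at F contains: A, F, H
Count = 3

Answer: 3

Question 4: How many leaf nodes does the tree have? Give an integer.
Answer: 5

Derivation:
Leaves (nodes with no children): A, B, D, H, L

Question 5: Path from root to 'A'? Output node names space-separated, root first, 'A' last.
Walk down from root: C -> J -> K -> F -> A

Answer: C J K F A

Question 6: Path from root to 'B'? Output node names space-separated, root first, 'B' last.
Answer: C G B

Derivation:
Walk down from root: C -> G -> B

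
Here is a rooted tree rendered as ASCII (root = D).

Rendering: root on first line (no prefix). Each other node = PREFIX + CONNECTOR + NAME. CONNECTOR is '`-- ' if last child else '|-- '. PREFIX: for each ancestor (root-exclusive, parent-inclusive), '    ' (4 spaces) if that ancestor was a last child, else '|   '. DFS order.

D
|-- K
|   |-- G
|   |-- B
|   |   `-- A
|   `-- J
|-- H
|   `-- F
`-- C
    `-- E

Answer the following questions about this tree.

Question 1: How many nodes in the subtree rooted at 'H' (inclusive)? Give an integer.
Subtree rooted at H contains: F, H
Count = 2

Answer: 2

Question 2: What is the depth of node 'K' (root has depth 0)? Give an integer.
Path from root to K: D -> K
Depth = number of edges = 1

Answer: 1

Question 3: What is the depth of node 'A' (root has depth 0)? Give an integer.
Answer: 3

Derivation:
Path from root to A: D -> K -> B -> A
Depth = number of edges = 3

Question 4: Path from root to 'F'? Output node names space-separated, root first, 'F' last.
Walk down from root: D -> H -> F

Answer: D H F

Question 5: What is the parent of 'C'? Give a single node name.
Scan adjacency: C appears as child of D

Answer: D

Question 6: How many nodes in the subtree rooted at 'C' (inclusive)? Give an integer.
Answer: 2

Derivation:
Subtree rooted at C contains: C, E
Count = 2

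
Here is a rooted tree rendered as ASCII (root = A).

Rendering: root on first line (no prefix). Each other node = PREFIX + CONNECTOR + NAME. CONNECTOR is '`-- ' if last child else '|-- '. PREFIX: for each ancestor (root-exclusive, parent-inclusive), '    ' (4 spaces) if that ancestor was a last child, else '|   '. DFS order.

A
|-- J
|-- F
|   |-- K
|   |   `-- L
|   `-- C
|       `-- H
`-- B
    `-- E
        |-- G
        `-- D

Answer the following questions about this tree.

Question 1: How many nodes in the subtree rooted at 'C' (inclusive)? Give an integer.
Subtree rooted at C contains: C, H
Count = 2

Answer: 2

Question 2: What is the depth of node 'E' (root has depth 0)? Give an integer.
Answer: 2

Derivation:
Path from root to E: A -> B -> E
Depth = number of edges = 2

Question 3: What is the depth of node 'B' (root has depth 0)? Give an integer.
Answer: 1

Derivation:
Path from root to B: A -> B
Depth = number of edges = 1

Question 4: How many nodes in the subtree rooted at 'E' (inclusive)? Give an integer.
Subtree rooted at E contains: D, E, G
Count = 3

Answer: 3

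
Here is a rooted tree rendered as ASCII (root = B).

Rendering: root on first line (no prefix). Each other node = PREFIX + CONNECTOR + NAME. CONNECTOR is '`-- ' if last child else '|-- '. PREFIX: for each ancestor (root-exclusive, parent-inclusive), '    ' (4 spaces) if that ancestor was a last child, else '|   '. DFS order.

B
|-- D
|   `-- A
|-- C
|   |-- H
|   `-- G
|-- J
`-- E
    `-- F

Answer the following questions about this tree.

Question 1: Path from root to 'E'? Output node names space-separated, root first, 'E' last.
Answer: B E

Derivation:
Walk down from root: B -> E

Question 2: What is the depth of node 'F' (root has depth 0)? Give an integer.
Path from root to F: B -> E -> F
Depth = number of edges = 2

Answer: 2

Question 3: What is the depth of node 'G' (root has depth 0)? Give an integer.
Answer: 2

Derivation:
Path from root to G: B -> C -> G
Depth = number of edges = 2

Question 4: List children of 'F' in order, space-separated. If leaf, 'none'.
Node F's children (from adjacency): (leaf)

Answer: none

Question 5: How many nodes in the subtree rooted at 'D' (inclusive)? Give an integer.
Subtree rooted at D contains: A, D
Count = 2

Answer: 2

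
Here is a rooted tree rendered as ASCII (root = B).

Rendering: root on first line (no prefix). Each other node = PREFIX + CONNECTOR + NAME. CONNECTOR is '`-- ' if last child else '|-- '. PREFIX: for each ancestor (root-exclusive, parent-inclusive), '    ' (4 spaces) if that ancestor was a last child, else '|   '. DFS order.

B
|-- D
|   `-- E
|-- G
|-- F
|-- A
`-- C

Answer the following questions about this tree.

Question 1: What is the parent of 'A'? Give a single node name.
Scan adjacency: A appears as child of B

Answer: B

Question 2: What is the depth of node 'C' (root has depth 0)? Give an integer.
Path from root to C: B -> C
Depth = number of edges = 1

Answer: 1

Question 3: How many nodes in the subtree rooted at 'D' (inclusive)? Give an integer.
Answer: 2

Derivation:
Subtree rooted at D contains: D, E
Count = 2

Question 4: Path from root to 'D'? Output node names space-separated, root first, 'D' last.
Walk down from root: B -> D

Answer: B D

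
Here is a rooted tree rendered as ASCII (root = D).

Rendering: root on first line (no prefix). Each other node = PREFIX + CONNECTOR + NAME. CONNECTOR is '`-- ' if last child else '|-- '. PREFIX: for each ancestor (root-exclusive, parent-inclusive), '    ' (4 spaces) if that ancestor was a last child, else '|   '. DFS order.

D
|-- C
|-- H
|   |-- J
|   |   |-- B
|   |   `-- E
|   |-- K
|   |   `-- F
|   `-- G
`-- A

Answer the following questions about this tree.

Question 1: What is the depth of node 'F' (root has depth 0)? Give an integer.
Answer: 3

Derivation:
Path from root to F: D -> H -> K -> F
Depth = number of edges = 3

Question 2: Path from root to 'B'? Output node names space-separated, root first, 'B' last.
Walk down from root: D -> H -> J -> B

Answer: D H J B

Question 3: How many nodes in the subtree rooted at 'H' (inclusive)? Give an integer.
Subtree rooted at H contains: B, E, F, G, H, J, K
Count = 7

Answer: 7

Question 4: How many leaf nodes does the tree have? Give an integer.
Answer: 6

Derivation:
Leaves (nodes with no children): A, B, C, E, F, G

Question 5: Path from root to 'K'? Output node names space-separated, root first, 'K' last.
Walk down from root: D -> H -> K

Answer: D H K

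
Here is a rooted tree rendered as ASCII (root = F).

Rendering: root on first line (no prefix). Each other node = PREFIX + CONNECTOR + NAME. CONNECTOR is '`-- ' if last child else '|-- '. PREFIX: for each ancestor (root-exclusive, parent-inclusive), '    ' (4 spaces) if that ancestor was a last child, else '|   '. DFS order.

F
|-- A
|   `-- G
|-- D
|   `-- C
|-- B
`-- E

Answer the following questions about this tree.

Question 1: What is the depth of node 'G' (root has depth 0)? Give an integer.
Path from root to G: F -> A -> G
Depth = number of edges = 2

Answer: 2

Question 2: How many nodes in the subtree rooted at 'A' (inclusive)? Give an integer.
Subtree rooted at A contains: A, G
Count = 2

Answer: 2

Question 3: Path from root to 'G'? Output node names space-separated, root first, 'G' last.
Answer: F A G

Derivation:
Walk down from root: F -> A -> G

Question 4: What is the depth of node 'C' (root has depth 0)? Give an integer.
Path from root to C: F -> D -> C
Depth = number of edges = 2

Answer: 2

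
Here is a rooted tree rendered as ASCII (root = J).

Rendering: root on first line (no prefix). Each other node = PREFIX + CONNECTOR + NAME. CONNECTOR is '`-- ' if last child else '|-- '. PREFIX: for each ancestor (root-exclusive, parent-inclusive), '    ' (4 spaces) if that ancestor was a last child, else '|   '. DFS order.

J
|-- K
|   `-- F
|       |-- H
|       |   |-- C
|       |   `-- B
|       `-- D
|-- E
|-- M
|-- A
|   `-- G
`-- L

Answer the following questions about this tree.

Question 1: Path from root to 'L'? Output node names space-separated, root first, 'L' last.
Walk down from root: J -> L

Answer: J L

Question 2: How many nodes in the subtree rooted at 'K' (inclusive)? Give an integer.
Answer: 6

Derivation:
Subtree rooted at K contains: B, C, D, F, H, K
Count = 6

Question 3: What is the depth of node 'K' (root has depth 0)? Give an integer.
Path from root to K: J -> K
Depth = number of edges = 1

Answer: 1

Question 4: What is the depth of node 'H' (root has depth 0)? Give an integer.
Path from root to H: J -> K -> F -> H
Depth = number of edges = 3

Answer: 3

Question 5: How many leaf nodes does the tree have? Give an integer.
Leaves (nodes with no children): B, C, D, E, G, L, M

Answer: 7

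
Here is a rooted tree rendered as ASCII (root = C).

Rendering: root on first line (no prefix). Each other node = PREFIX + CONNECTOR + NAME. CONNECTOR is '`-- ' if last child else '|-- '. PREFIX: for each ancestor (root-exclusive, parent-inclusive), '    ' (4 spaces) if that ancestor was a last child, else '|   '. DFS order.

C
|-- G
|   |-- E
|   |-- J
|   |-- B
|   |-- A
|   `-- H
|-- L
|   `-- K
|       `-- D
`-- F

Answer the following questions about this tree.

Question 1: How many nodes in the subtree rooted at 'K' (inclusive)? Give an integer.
Answer: 2

Derivation:
Subtree rooted at K contains: D, K
Count = 2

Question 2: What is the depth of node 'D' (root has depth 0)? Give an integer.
Answer: 3

Derivation:
Path from root to D: C -> L -> K -> D
Depth = number of edges = 3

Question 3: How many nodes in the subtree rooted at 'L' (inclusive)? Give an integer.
Subtree rooted at L contains: D, K, L
Count = 3

Answer: 3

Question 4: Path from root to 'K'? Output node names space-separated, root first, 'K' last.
Answer: C L K

Derivation:
Walk down from root: C -> L -> K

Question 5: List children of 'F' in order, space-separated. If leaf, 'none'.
Answer: none

Derivation:
Node F's children (from adjacency): (leaf)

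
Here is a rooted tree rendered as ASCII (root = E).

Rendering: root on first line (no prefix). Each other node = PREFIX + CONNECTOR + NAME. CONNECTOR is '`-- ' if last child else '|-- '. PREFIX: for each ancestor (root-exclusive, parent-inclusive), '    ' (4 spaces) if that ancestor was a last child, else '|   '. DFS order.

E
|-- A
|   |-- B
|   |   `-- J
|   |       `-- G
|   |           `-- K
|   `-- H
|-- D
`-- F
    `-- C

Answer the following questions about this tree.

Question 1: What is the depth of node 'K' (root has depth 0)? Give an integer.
Answer: 5

Derivation:
Path from root to K: E -> A -> B -> J -> G -> K
Depth = number of edges = 5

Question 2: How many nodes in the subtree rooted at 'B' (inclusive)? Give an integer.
Subtree rooted at B contains: B, G, J, K
Count = 4

Answer: 4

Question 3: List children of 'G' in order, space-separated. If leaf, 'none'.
Node G's children (from adjacency): K

Answer: K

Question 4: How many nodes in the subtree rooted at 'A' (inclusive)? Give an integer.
Answer: 6

Derivation:
Subtree rooted at A contains: A, B, G, H, J, K
Count = 6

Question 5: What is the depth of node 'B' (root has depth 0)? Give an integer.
Answer: 2

Derivation:
Path from root to B: E -> A -> B
Depth = number of edges = 2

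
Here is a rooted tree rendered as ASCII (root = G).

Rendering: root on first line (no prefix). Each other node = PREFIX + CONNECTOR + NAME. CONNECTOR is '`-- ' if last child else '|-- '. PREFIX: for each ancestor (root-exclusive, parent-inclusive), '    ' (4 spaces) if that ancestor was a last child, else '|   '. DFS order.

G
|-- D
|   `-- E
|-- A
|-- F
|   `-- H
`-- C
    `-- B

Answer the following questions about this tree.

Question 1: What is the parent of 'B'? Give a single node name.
Answer: C

Derivation:
Scan adjacency: B appears as child of C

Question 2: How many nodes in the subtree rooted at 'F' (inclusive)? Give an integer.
Answer: 2

Derivation:
Subtree rooted at F contains: F, H
Count = 2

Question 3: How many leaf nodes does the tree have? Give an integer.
Leaves (nodes with no children): A, B, E, H

Answer: 4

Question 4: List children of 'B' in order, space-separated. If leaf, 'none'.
Answer: none

Derivation:
Node B's children (from adjacency): (leaf)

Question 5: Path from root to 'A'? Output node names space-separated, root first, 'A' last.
Walk down from root: G -> A

Answer: G A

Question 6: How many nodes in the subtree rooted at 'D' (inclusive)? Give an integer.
Answer: 2

Derivation:
Subtree rooted at D contains: D, E
Count = 2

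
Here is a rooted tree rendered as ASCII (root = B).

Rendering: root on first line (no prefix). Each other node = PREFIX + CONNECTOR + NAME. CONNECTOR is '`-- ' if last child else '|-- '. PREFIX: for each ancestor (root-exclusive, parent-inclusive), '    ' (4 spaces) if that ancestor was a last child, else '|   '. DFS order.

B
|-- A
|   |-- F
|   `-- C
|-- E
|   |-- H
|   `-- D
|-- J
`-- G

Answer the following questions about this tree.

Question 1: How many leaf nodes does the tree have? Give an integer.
Answer: 6

Derivation:
Leaves (nodes with no children): C, D, F, G, H, J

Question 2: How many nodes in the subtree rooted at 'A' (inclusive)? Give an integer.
Answer: 3

Derivation:
Subtree rooted at A contains: A, C, F
Count = 3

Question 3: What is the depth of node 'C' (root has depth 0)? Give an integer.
Answer: 2

Derivation:
Path from root to C: B -> A -> C
Depth = number of edges = 2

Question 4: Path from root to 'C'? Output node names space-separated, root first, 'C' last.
Answer: B A C

Derivation:
Walk down from root: B -> A -> C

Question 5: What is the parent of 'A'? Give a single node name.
Answer: B

Derivation:
Scan adjacency: A appears as child of B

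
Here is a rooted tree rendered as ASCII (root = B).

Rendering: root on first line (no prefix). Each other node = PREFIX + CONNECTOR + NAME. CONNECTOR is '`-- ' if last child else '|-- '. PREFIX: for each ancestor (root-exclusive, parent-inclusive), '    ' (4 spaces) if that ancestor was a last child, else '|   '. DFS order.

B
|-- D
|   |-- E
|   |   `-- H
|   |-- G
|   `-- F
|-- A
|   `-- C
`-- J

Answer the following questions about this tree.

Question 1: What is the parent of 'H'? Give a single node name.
Answer: E

Derivation:
Scan adjacency: H appears as child of E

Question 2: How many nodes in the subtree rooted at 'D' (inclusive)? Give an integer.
Answer: 5

Derivation:
Subtree rooted at D contains: D, E, F, G, H
Count = 5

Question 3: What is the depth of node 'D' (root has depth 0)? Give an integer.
Answer: 1

Derivation:
Path from root to D: B -> D
Depth = number of edges = 1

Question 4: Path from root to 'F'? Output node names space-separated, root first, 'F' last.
Answer: B D F

Derivation:
Walk down from root: B -> D -> F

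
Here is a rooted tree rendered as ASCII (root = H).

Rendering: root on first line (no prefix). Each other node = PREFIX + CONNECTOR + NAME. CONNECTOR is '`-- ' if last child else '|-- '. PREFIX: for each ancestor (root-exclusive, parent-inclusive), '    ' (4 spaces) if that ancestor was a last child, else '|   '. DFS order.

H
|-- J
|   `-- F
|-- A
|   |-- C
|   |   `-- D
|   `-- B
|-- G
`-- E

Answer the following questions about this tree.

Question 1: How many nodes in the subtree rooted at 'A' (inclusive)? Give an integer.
Answer: 4

Derivation:
Subtree rooted at A contains: A, B, C, D
Count = 4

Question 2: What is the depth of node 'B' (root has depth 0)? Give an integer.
Answer: 2

Derivation:
Path from root to B: H -> A -> B
Depth = number of edges = 2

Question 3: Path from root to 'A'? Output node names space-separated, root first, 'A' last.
Walk down from root: H -> A

Answer: H A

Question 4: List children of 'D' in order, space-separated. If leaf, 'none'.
Answer: none

Derivation:
Node D's children (from adjacency): (leaf)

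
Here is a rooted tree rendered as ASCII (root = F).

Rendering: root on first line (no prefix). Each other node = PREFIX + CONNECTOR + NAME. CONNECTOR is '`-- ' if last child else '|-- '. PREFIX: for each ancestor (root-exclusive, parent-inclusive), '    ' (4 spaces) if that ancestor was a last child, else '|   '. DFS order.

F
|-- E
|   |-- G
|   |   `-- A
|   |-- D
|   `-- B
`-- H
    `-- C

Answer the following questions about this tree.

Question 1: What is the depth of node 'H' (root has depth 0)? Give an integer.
Answer: 1

Derivation:
Path from root to H: F -> H
Depth = number of edges = 1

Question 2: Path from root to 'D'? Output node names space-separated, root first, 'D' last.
Answer: F E D

Derivation:
Walk down from root: F -> E -> D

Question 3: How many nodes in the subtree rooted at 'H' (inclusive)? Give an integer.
Subtree rooted at H contains: C, H
Count = 2

Answer: 2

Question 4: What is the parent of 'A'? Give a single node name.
Answer: G

Derivation:
Scan adjacency: A appears as child of G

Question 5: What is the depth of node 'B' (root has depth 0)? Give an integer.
Path from root to B: F -> E -> B
Depth = number of edges = 2

Answer: 2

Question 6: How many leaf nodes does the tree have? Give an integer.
Leaves (nodes with no children): A, B, C, D

Answer: 4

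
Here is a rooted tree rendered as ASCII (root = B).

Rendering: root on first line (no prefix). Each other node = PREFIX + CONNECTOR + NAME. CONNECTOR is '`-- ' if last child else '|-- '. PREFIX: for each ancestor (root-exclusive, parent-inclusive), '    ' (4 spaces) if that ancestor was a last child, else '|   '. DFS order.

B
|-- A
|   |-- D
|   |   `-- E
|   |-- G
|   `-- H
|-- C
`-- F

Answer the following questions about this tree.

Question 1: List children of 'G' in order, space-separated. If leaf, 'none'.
Answer: none

Derivation:
Node G's children (from adjacency): (leaf)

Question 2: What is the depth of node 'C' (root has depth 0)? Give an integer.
Path from root to C: B -> C
Depth = number of edges = 1

Answer: 1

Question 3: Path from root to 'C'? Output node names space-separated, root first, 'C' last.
Walk down from root: B -> C

Answer: B C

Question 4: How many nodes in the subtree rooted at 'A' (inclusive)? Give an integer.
Subtree rooted at A contains: A, D, E, G, H
Count = 5

Answer: 5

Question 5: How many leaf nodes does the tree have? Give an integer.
Answer: 5

Derivation:
Leaves (nodes with no children): C, E, F, G, H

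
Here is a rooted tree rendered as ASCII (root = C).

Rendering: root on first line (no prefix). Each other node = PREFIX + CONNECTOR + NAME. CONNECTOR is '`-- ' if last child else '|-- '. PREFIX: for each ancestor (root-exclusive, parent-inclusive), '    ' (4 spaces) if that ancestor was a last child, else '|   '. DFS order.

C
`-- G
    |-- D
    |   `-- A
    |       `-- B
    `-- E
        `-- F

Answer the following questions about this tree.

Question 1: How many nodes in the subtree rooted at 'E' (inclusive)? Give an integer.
Subtree rooted at E contains: E, F
Count = 2

Answer: 2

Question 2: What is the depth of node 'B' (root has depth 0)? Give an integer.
Answer: 4

Derivation:
Path from root to B: C -> G -> D -> A -> B
Depth = number of edges = 4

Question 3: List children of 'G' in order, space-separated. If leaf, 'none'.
Answer: D E

Derivation:
Node G's children (from adjacency): D, E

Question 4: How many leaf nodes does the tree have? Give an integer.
Leaves (nodes with no children): B, F

Answer: 2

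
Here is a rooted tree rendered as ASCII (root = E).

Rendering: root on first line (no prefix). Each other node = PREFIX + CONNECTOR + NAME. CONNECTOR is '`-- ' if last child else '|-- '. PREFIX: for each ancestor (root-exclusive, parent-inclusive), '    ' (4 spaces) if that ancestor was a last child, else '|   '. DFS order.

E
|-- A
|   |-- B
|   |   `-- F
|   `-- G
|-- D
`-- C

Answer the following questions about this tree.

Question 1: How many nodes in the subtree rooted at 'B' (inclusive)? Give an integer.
Subtree rooted at B contains: B, F
Count = 2

Answer: 2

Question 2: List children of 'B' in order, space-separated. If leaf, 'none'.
Node B's children (from adjacency): F

Answer: F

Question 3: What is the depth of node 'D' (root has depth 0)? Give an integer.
Path from root to D: E -> D
Depth = number of edges = 1

Answer: 1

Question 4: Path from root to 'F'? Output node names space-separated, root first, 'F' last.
Walk down from root: E -> A -> B -> F

Answer: E A B F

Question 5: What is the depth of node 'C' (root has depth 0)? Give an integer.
Path from root to C: E -> C
Depth = number of edges = 1

Answer: 1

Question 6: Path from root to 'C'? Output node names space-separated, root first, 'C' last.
Walk down from root: E -> C

Answer: E C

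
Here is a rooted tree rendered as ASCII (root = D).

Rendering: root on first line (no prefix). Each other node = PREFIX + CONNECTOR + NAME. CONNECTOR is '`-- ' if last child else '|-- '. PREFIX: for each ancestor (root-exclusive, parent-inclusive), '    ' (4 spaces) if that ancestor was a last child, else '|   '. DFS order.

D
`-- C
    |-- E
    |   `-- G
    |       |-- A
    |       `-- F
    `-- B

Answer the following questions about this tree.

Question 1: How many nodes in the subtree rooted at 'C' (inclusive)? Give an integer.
Answer: 6

Derivation:
Subtree rooted at C contains: A, B, C, E, F, G
Count = 6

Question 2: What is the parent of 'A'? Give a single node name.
Scan adjacency: A appears as child of G

Answer: G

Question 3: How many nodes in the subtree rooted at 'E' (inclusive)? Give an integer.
Subtree rooted at E contains: A, E, F, G
Count = 4

Answer: 4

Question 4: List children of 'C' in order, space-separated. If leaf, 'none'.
Answer: E B

Derivation:
Node C's children (from adjacency): E, B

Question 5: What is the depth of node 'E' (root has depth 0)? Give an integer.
Answer: 2

Derivation:
Path from root to E: D -> C -> E
Depth = number of edges = 2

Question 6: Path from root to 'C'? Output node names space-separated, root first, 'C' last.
Answer: D C

Derivation:
Walk down from root: D -> C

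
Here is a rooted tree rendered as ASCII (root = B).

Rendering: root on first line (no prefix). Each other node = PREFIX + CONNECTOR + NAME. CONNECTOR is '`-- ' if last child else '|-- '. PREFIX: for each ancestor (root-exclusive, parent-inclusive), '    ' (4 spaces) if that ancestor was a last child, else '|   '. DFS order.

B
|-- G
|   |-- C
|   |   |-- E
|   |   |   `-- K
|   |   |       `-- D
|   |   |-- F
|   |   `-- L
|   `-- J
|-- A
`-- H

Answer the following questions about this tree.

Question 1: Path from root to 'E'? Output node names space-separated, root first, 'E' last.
Answer: B G C E

Derivation:
Walk down from root: B -> G -> C -> E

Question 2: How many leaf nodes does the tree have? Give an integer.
Answer: 6

Derivation:
Leaves (nodes with no children): A, D, F, H, J, L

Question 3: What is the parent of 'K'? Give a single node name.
Answer: E

Derivation:
Scan adjacency: K appears as child of E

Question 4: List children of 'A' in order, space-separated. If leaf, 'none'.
Answer: none

Derivation:
Node A's children (from adjacency): (leaf)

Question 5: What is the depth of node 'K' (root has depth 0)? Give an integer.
Path from root to K: B -> G -> C -> E -> K
Depth = number of edges = 4

Answer: 4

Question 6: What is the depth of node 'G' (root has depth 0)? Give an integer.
Path from root to G: B -> G
Depth = number of edges = 1

Answer: 1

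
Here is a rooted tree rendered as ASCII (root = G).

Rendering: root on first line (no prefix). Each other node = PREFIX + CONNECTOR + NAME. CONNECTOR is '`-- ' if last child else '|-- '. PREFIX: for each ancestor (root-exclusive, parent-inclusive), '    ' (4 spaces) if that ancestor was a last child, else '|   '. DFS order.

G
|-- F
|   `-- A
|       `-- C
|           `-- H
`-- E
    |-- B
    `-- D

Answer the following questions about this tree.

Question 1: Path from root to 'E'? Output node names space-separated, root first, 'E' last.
Answer: G E

Derivation:
Walk down from root: G -> E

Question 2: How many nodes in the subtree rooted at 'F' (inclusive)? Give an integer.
Answer: 4

Derivation:
Subtree rooted at F contains: A, C, F, H
Count = 4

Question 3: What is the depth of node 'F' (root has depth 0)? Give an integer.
Path from root to F: G -> F
Depth = number of edges = 1

Answer: 1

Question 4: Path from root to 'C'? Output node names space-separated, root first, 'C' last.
Walk down from root: G -> F -> A -> C

Answer: G F A C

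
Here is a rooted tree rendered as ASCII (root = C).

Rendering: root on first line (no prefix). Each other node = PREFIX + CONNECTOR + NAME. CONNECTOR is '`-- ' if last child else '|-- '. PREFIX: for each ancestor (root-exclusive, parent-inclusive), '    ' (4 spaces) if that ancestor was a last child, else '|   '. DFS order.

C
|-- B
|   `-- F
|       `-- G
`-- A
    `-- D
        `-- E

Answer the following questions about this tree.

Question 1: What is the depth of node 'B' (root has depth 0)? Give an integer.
Answer: 1

Derivation:
Path from root to B: C -> B
Depth = number of edges = 1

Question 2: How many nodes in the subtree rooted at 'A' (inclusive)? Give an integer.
Subtree rooted at A contains: A, D, E
Count = 3

Answer: 3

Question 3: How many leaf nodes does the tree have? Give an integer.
Answer: 2

Derivation:
Leaves (nodes with no children): E, G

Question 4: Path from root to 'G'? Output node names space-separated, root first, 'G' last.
Answer: C B F G

Derivation:
Walk down from root: C -> B -> F -> G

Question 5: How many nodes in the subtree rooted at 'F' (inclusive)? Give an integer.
Answer: 2

Derivation:
Subtree rooted at F contains: F, G
Count = 2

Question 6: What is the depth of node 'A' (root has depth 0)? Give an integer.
Answer: 1

Derivation:
Path from root to A: C -> A
Depth = number of edges = 1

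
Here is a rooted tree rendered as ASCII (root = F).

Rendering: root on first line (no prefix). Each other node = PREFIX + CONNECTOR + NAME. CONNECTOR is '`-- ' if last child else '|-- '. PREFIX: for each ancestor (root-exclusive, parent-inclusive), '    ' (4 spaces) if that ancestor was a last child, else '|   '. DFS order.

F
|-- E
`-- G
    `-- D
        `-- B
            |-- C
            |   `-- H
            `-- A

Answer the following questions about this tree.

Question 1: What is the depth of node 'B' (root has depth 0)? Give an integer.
Answer: 3

Derivation:
Path from root to B: F -> G -> D -> B
Depth = number of edges = 3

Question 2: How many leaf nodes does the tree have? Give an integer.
Leaves (nodes with no children): A, E, H

Answer: 3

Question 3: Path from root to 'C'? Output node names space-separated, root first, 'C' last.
Walk down from root: F -> G -> D -> B -> C

Answer: F G D B C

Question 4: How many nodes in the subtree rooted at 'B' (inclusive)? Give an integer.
Answer: 4

Derivation:
Subtree rooted at B contains: A, B, C, H
Count = 4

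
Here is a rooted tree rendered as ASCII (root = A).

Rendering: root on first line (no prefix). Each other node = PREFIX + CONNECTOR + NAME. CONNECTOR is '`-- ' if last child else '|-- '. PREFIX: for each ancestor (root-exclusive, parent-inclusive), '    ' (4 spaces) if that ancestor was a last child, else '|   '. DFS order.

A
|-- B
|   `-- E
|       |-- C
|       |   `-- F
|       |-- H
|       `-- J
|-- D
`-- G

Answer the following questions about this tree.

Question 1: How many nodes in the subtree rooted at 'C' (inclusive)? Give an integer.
Answer: 2

Derivation:
Subtree rooted at C contains: C, F
Count = 2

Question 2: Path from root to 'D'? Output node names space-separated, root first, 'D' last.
Answer: A D

Derivation:
Walk down from root: A -> D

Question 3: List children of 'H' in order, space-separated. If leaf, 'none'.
Node H's children (from adjacency): (leaf)

Answer: none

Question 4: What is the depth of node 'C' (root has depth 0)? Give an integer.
Answer: 3

Derivation:
Path from root to C: A -> B -> E -> C
Depth = number of edges = 3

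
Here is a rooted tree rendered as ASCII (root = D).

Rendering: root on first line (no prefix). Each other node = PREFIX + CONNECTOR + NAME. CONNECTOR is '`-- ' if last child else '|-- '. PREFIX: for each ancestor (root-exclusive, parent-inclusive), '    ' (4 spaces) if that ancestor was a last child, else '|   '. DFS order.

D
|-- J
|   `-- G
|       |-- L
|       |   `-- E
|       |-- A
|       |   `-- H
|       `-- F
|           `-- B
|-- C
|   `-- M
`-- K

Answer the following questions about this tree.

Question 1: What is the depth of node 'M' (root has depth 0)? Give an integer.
Answer: 2

Derivation:
Path from root to M: D -> C -> M
Depth = number of edges = 2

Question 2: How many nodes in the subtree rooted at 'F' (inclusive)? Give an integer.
Subtree rooted at F contains: B, F
Count = 2

Answer: 2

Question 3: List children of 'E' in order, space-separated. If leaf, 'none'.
Answer: none

Derivation:
Node E's children (from adjacency): (leaf)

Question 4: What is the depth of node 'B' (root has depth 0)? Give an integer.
Path from root to B: D -> J -> G -> F -> B
Depth = number of edges = 4

Answer: 4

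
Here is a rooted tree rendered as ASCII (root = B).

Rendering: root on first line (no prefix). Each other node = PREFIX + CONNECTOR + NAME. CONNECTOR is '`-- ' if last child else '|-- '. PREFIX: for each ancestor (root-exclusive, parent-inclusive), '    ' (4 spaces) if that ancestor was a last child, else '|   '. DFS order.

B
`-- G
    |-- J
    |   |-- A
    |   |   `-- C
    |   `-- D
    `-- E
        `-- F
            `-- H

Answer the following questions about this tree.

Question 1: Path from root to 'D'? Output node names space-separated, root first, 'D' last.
Walk down from root: B -> G -> J -> D

Answer: B G J D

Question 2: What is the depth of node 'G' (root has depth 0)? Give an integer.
Path from root to G: B -> G
Depth = number of edges = 1

Answer: 1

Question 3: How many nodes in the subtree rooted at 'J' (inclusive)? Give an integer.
Answer: 4

Derivation:
Subtree rooted at J contains: A, C, D, J
Count = 4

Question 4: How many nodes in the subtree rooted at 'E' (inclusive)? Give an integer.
Subtree rooted at E contains: E, F, H
Count = 3

Answer: 3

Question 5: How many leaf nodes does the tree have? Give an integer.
Leaves (nodes with no children): C, D, H

Answer: 3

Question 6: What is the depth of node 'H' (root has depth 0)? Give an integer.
Answer: 4

Derivation:
Path from root to H: B -> G -> E -> F -> H
Depth = number of edges = 4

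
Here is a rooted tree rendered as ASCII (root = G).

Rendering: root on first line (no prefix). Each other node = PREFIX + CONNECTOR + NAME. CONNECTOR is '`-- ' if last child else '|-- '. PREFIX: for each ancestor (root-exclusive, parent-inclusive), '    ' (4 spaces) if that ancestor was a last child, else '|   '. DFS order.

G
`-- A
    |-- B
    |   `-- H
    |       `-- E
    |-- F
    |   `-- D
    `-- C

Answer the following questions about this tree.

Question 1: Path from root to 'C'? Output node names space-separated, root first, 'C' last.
Answer: G A C

Derivation:
Walk down from root: G -> A -> C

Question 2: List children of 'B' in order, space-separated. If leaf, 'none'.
Answer: H

Derivation:
Node B's children (from adjacency): H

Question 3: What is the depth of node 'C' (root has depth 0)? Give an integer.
Answer: 2

Derivation:
Path from root to C: G -> A -> C
Depth = number of edges = 2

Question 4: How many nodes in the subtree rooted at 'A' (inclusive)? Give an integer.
Answer: 7

Derivation:
Subtree rooted at A contains: A, B, C, D, E, F, H
Count = 7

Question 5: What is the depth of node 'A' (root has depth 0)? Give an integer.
Answer: 1

Derivation:
Path from root to A: G -> A
Depth = number of edges = 1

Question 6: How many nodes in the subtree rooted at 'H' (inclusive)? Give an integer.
Subtree rooted at H contains: E, H
Count = 2

Answer: 2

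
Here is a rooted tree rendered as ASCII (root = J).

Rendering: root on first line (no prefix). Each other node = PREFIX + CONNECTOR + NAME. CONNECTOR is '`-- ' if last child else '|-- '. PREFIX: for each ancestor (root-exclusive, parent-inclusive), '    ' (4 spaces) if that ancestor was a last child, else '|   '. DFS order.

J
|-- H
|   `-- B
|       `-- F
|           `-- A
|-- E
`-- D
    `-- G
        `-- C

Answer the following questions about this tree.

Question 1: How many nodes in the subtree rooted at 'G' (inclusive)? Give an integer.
Subtree rooted at G contains: C, G
Count = 2

Answer: 2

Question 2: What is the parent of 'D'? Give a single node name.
Answer: J

Derivation:
Scan adjacency: D appears as child of J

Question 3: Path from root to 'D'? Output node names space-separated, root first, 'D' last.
Answer: J D

Derivation:
Walk down from root: J -> D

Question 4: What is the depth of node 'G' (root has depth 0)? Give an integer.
Path from root to G: J -> D -> G
Depth = number of edges = 2

Answer: 2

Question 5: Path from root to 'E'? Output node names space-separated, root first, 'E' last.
Answer: J E

Derivation:
Walk down from root: J -> E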